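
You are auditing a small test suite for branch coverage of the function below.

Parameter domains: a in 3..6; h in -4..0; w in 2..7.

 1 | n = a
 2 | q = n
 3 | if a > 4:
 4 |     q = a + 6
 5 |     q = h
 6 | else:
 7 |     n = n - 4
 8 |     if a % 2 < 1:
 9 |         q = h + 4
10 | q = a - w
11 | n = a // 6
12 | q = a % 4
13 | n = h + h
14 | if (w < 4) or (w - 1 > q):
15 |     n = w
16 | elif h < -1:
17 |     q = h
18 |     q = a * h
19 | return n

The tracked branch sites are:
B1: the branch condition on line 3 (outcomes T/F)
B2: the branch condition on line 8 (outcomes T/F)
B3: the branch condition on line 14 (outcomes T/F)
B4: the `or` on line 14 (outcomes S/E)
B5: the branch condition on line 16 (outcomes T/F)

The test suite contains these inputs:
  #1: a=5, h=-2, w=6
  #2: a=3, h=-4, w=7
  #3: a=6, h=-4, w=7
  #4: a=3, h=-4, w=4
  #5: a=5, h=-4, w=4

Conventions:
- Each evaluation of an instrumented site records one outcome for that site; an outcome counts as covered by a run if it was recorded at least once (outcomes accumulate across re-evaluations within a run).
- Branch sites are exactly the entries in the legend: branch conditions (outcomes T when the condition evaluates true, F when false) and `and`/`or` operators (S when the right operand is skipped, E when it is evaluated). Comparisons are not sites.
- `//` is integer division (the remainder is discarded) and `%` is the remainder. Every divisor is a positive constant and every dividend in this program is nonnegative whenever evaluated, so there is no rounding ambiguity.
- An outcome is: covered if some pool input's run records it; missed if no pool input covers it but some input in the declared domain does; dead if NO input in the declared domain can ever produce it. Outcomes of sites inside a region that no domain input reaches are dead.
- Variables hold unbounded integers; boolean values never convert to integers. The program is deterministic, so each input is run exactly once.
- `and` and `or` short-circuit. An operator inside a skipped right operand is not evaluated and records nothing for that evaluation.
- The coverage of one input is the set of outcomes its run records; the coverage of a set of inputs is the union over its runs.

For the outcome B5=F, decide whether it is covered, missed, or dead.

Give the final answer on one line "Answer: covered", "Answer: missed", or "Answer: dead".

no pool input records B5=F
but domain input (a=3, h=-1, w=4) does record it -> reachable, so missed

Answer: missed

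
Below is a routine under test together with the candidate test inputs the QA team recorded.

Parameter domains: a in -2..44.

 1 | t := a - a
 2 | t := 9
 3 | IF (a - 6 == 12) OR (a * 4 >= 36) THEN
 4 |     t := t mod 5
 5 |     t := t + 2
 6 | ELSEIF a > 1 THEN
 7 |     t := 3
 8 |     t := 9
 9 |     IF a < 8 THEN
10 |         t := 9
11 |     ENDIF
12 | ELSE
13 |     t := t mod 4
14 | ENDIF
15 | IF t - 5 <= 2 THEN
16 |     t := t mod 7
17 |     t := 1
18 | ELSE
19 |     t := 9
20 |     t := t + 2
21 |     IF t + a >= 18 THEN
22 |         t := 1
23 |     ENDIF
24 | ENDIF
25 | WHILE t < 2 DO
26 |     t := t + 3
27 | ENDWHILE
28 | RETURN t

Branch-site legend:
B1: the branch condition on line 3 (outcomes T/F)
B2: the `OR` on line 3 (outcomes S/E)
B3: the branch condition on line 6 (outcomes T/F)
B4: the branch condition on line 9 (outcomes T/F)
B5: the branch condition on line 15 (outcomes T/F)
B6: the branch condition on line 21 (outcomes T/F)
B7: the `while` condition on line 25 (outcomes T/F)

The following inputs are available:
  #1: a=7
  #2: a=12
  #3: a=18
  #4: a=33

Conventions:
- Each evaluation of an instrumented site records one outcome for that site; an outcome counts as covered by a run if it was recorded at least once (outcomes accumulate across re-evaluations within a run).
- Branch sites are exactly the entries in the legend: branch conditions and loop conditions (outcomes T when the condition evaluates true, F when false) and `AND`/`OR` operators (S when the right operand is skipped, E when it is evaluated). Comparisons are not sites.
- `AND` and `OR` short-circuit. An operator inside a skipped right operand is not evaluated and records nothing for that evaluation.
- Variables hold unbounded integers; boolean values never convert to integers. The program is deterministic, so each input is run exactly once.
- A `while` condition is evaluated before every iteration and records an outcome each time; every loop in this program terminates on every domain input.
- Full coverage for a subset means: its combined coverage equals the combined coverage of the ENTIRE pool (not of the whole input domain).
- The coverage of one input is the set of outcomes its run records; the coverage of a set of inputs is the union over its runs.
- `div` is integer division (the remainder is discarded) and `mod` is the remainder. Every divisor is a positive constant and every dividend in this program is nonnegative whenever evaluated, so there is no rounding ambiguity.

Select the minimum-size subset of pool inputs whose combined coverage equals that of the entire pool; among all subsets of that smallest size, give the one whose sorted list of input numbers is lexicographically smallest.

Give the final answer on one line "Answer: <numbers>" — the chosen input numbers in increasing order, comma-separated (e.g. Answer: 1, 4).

run #1 (a=7) runs B2->E, B1->F, B3->T, B4->T, B5->F, B6->T, B7->T, B7->F; records B1=F, B2=E, B3=T, B4=T, B5=F, B6=T, B7=T, B7=F
run #2 (a=12) runs B2->E, B1->T, B5->T, B7->T, B7->F; records B1=T, B2=E, B5=T, B7=T, B7=F
run #3 (a=18) runs B2->S, B1->T, B5->T, B7->T, B7->F; records B1=T, B2=S, B5=T, B7=T, B7=F
run #4 (a=33) runs B2->E, B1->T, B5->T, B7->T, B7->F; records B1=T, B2=E, B5=T, B7=T, B7=F
together the pool reaches 11 outcomes: B1=T, B1=F, B2=S, B2=E, B3=T, B4=T, B5=T, B5=F, B6=T, B7=T, B7=F
every size-1 subset falls short of the 11 outcomes (best: 8/11)
size 2: inputs {1, 3} cover all 11 outcomes, and no lexicographically smaller subset of this size does

Answer: 1, 3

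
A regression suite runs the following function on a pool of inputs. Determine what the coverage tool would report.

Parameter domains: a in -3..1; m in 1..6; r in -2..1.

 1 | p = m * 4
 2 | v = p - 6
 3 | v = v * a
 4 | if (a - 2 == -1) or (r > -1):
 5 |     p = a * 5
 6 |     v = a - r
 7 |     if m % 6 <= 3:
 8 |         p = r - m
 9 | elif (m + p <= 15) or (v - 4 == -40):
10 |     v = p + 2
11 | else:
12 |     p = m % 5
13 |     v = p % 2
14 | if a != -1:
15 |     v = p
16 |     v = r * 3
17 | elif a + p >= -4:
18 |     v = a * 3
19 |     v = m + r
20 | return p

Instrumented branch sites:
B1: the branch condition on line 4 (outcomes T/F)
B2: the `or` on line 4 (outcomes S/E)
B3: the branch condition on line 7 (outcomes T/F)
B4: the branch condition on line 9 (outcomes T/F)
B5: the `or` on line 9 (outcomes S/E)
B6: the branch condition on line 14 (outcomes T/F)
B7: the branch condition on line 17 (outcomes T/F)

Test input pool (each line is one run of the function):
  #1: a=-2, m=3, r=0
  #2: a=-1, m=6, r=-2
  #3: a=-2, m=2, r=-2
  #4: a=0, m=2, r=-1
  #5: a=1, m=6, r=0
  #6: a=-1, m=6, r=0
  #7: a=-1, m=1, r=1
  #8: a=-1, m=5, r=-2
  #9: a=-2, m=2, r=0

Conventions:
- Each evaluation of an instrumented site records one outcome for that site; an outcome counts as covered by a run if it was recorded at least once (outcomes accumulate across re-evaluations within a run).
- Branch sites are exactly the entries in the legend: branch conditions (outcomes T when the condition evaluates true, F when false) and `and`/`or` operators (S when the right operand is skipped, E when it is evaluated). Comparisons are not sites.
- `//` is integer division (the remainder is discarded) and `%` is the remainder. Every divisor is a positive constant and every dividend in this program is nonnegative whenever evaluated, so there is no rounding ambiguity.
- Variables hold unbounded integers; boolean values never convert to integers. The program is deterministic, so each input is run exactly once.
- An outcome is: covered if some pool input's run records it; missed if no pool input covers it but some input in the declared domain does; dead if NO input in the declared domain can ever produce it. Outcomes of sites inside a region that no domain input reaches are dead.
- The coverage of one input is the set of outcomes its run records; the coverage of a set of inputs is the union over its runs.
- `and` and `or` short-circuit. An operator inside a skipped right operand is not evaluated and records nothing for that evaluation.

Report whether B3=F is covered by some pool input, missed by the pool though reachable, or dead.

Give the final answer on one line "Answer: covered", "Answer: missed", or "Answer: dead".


no pool input records B3=F
but domain input (a=-3, m=4, r=0) does record it -> reachable, so missed
Answer: missed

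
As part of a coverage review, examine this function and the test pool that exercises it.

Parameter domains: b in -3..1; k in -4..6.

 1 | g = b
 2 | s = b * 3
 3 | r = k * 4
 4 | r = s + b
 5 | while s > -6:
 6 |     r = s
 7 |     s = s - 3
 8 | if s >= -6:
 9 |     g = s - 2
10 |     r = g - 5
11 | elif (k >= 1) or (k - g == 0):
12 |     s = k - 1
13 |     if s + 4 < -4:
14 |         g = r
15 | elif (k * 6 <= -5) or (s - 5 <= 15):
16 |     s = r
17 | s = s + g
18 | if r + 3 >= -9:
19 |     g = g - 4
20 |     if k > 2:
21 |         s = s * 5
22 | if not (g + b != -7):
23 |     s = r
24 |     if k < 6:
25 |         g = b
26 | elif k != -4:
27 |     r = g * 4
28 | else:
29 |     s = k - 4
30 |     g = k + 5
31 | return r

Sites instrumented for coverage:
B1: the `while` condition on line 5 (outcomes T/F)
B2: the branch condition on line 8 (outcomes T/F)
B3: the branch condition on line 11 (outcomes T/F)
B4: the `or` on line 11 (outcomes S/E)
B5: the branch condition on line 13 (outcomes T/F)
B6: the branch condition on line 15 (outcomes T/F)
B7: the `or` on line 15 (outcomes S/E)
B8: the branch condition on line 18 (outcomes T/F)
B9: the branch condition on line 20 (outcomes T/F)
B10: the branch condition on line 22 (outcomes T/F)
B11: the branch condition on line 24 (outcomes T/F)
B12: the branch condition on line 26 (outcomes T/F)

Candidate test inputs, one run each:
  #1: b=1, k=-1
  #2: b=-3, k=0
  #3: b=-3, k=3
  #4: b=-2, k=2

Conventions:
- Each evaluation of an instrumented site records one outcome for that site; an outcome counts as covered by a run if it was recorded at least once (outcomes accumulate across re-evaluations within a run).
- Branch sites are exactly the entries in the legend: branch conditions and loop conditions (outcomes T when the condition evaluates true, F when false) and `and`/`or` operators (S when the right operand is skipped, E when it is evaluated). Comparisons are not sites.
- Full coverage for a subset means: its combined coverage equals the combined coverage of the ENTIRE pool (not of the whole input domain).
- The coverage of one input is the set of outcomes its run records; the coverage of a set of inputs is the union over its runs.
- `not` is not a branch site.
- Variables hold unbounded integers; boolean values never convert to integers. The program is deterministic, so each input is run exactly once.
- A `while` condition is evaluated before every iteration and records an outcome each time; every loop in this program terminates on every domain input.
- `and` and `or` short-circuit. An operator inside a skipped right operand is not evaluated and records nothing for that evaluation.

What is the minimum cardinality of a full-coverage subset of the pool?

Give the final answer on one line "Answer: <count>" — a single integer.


input #1 (b=1, k=-1): events B1->T, B1->T, B1->T, B1->F, B2->T, B8->F, B10->T, B11->T; covers B1=T, B1=F, B2=T, B8=F, B10=T, B11=T
input #2 (b=-3, k=0): events B1->F, B2->F, B4->E, B3->F, B7->E, B6->T, B8->T, B9->F, B10->F, B12->T; covers B1=F, B2=F, B3=F, B4=E, B6=T, B7=E, B8=T, B9=F, B10=F, B12=T
input #3 (b=-3, k=3): events B1->F, B2->F, B4->S, B3->T, B5->F, B8->T, B9->T, B10->F, B12->T; covers B1=F, B2=F, B3=T, B4=S, B5=F, B8=T, B9=T, B10=F, B12=T
input #4 (b=-2, k=2): events B1->F, B2->T, B8->F, B10->F, B12->T; covers B1=F, B2=T, B8=F, B10=F, B12=T
together the pool reaches 19 outcomes: B1=T, B1=F, B2=T, B2=F, B3=T, B3=F, B4=S, B4=E, B5=F, B6=T, B7=E, B8=T, B8=F, B9=T, B9=F, B10=T, B10=F, B11=T, B12=T
every size-1 subset falls short of the 19 outcomes (best: 10/19)
every size-2 subset falls short of the 19 outcomes (best: 15/19)
inputs {1, 2, 3} (size 3) cover everything; no size-3 subset with a lexicographically smaller index list covers all 19
Answer: 3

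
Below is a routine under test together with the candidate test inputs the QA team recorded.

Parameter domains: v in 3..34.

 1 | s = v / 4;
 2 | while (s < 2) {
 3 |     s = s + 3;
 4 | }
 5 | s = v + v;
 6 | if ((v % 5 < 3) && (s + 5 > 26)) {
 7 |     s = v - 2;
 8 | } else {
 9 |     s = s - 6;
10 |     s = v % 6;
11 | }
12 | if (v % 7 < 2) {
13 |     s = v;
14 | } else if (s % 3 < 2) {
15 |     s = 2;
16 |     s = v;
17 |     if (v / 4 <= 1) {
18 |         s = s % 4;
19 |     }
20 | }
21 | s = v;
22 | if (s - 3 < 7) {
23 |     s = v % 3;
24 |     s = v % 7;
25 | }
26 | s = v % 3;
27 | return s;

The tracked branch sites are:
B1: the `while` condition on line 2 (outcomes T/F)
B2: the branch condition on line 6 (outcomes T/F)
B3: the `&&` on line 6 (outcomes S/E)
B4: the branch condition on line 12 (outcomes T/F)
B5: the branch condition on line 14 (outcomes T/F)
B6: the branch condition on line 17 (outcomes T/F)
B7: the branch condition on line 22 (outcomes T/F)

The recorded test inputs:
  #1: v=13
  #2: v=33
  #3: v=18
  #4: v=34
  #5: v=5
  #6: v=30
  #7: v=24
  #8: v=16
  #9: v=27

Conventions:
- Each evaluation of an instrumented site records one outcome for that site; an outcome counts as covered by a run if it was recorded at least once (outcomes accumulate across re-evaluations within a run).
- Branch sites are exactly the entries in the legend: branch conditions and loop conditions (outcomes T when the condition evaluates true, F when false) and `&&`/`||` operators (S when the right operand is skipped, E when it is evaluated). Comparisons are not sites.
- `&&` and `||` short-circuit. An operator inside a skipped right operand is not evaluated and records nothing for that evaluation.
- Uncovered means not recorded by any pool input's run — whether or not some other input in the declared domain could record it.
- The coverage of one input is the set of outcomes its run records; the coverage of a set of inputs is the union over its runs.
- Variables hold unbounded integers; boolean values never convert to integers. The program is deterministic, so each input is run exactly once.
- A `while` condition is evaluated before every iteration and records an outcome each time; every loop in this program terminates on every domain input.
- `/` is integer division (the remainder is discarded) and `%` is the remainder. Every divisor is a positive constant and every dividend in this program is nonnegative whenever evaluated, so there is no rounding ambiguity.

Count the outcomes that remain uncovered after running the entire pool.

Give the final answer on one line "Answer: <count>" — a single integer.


test 1 (v=13) fires B1->F, B3->S, B2->F, B4->F, B5->T, B6->F, B7->F; hits B1=F, B2=F, B3=S, B4=F, B5=T, B6=F, B7=F
test 2 (v=33) fires B1->F, B3->S, B2->F, B4->F, B5->T, B6->F, B7->F; hits B1=F, B2=F, B3=S, B4=F, B5=T, B6=F, B7=F
test 3 (v=18) fires B1->F, B3->S, B2->F, B4->F, B5->T, B6->F, B7->F; hits B1=F, B2=F, B3=S, B4=F, B5=T, B6=F, B7=F
test 4 (v=34) fires B1->F, B3->S, B2->F, B4->F, B5->T, B6->F, B7->F; hits B1=F, B2=F, B3=S, B4=F, B5=T, B6=F, B7=F
test 5 (v=5) fires B1->T, B1->F, B3->E, B2->F, B4->F, B5->F, B7->T; hits B1=T, B1=F, B2=F, B3=E, B4=F, B5=F, B7=T
test 6 (v=30) fires B1->F, B3->E, B2->T, B4->F, B5->T, B6->F, B7->F; hits B1=F, B2=T, B3=E, B4=F, B5=T, B6=F, B7=F
test 7 (v=24) fires B1->F, B3->S, B2->F, B4->F, B5->T, B6->F, B7->F; hits B1=F, B2=F, B3=S, B4=F, B5=T, B6=F, B7=F
test 8 (v=16) fires B1->F, B3->E, B2->T, B4->F, B5->F, B7->F; hits B1=F, B2=T, B3=E, B4=F, B5=F, B7=F
test 9 (v=27) fires B1->F, B3->E, B2->T, B4->F, B5->T, B6->F, B7->F; hits B1=F, B2=T, B3=E, B4=F, B5=T, B6=F, B7=F
union over the pool: B1=T, B1=F, B2=T, B2=F, B3=S, B3=E, B4=F, B5=T, B5=F, B6=F, B7=T, B7=F
uncovered (2 of 14): B4=T, B6=T
Answer: 2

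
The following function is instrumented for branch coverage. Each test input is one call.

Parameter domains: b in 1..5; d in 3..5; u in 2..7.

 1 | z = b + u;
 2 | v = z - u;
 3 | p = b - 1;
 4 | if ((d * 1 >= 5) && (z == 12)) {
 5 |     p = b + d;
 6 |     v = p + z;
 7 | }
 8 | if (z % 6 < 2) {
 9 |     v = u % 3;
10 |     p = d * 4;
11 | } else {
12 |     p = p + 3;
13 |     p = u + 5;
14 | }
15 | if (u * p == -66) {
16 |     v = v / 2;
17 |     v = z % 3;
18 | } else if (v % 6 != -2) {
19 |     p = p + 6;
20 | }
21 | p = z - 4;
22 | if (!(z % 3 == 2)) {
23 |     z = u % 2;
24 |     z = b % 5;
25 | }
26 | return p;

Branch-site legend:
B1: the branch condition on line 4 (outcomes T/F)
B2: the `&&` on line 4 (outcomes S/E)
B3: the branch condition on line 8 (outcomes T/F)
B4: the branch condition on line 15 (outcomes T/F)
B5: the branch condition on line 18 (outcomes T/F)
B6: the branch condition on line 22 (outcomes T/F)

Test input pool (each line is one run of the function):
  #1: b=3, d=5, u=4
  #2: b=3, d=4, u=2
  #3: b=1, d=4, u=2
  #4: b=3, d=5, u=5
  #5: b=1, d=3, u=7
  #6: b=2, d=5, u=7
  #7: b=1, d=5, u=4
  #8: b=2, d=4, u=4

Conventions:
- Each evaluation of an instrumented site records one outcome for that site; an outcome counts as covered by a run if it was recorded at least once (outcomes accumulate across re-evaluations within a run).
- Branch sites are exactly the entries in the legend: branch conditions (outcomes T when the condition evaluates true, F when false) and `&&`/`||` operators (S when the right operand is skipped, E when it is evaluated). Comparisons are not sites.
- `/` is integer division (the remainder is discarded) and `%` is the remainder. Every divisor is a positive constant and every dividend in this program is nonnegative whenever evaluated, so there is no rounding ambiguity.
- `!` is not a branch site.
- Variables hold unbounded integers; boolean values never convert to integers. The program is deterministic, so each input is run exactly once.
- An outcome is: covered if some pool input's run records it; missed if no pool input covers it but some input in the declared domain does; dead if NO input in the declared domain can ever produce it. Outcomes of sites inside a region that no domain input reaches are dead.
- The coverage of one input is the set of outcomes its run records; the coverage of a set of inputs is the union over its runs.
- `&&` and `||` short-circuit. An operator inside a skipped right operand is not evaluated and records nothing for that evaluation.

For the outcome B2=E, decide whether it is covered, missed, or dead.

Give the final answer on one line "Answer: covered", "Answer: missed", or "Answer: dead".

B2=E is recorded by pool input(s) 1, 4, 6, 7 -> covered

Answer: covered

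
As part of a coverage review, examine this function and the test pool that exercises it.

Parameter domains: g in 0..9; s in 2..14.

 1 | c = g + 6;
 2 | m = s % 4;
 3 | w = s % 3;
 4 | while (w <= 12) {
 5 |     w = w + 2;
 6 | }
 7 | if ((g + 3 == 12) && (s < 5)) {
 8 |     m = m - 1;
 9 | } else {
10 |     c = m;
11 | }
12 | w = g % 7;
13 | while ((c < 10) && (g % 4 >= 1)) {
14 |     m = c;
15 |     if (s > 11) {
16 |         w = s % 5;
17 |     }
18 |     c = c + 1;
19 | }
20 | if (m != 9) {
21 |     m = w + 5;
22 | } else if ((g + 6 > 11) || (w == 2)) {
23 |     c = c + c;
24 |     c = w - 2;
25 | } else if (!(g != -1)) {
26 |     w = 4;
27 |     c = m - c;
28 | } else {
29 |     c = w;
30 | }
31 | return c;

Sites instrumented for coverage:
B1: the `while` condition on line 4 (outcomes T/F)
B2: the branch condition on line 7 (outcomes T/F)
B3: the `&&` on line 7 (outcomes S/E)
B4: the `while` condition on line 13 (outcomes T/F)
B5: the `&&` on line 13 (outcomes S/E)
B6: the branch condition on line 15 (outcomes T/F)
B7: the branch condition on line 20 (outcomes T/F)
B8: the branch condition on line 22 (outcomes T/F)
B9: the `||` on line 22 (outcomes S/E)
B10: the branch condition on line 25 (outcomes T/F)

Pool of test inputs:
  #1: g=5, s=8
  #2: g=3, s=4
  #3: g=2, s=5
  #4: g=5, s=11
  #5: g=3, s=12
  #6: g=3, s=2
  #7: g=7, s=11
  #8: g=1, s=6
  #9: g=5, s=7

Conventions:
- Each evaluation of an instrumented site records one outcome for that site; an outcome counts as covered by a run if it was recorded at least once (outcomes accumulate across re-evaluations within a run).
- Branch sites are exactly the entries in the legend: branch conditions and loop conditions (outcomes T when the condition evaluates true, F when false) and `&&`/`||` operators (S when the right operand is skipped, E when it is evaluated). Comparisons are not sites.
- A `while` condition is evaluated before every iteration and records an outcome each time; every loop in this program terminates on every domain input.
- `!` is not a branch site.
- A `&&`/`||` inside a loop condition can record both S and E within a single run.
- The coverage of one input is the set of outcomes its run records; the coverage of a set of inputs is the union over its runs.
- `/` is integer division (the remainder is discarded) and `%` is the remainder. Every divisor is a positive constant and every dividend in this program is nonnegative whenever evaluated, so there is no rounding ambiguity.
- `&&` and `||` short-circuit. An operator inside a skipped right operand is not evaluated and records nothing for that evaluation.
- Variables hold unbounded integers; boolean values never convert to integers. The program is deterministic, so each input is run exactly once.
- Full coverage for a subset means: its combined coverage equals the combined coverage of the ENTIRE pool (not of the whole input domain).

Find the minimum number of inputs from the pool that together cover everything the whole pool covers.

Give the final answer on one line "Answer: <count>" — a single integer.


test 1 (g=5, s=8) fires B1->T, B1->T, B1->T, B1->T, B1->T, B1->T, B1->F, B3->S, B2->F, B5->E, B4->T, B6->F, B5->E, B4->T, ...; hits B1=T, B1=F, B2=F, B3=S, B4=T, B4=F, B5=S, B5=E, B6=F, B7=F, B8=F, B9=E, B10=F
test 2 (g=3, s=4) fires B1->T, B1->T, B1->T, B1->T, B1->T, B1->T, B1->F, B3->S, B2->F, B5->E, B4->T, B6->F, B5->E, B4->T, ...; hits B1=T, B1=F, B2=F, B3=S, B4=T, B4=F, B5=S, B5=E, B6=F, B7=F, B8=F, B9=E, B10=F
test 3 (g=2, s=5) fires B1->T, B1->T, B1->T, B1->T, B1->T, B1->T, B1->F, B3->S, B2->F, B5->E, B4->T, B6->F, B5->E, B4->T, ...; hits B1=T, B1=F, B2=F, B3=S, B4=T, B4=F, B5=S, B5=E, B6=F, B7=F, B8=T, B9=E
test 4 (g=5, s=11) fires B1->T, B1->T, B1->T, B1->T, B1->T, B1->T, B1->F, B3->S, B2->F, B5->E, B4->T, B6->F, B5->E, B4->T, ...; hits B1=T, B1=F, B2=F, B3=S, B4=T, B4=F, B5=S, B5=E, B6=F, B7=F, B8=F, B9=E, B10=F
test 5 (g=3, s=12) fires B1->T, B1->T, B1->T, B1->T, B1->T, B1->T, B1->T, B1->F, B3->S, B2->F, B5->E, B4->T, B6->T, B5->E, ...; hits B1=T, B1=F, B2=F, B3=S, B4=T, B4=F, B5=S, B5=E, B6=T, B7=F, B8=T, B9=E
test 6 (g=3, s=2) fires B1->T, B1->T, B1->T, B1->T, B1->T, B1->T, B1->F, B3->S, B2->F, B5->E, B4->T, B6->F, B5->E, B4->T, ...; hits B1=T, B1=F, B2=F, B3=S, B4=T, B4=F, B5=S, B5=E, B6=F, B7=F, B8=F, B9=E, B10=F
test 7 (g=7, s=11) fires B1->T, B1->T, B1->T, B1->T, B1->T, B1->T, B1->F, B3->S, B2->F, B5->E, B4->T, B6->F, B5->E, B4->T, ...; hits B1=T, B1=F, B2=F, B3=S, B4=T, B4=F, B5=S, B5=E, B6=F, B7=F, B8=T, B9=S
test 8 (g=1, s=6) fires B1->T, B1->T, B1->T, B1->T, B1->T, B1->T, B1->T, B1->F, B3->S, B2->F, B5->E, B4->T, B6->F, B5->E, ...; hits B1=T, B1=F, B2=F, B3=S, B4=T, B4=F, B5=S, B5=E, B6=F, B7=F, B8=F, B9=E, B10=F
test 9 (g=5, s=7) fires B1->T, B1->T, B1->T, B1->T, B1->T, B1->T, B1->F, B3->S, B2->F, B5->E, B4->T, B6->F, B5->E, B4->T, ...; hits B1=T, B1=F, B2=F, B3=S, B4=T, B4=F, B5=S, B5=E, B6=F, B7=F, B8=F, B9=E, B10=F
the full pool covers 16 outcomes: B1=T, B1=F, B2=F, B3=S, B4=T, B4=F, B5=S, B5=E, B6=T, B6=F, B7=F, B8=T, B8=F, B9=S, B9=E, B10=F
size 1 is not enough: best union over all size-1 subsets is 13/16
size 2 is not enough: best union over all size-2 subsets is 15/16
size 3: inputs {1, 5, 7} cover all 16 outcomes, and no lexicographically smaller subset of this size does
Answer: 3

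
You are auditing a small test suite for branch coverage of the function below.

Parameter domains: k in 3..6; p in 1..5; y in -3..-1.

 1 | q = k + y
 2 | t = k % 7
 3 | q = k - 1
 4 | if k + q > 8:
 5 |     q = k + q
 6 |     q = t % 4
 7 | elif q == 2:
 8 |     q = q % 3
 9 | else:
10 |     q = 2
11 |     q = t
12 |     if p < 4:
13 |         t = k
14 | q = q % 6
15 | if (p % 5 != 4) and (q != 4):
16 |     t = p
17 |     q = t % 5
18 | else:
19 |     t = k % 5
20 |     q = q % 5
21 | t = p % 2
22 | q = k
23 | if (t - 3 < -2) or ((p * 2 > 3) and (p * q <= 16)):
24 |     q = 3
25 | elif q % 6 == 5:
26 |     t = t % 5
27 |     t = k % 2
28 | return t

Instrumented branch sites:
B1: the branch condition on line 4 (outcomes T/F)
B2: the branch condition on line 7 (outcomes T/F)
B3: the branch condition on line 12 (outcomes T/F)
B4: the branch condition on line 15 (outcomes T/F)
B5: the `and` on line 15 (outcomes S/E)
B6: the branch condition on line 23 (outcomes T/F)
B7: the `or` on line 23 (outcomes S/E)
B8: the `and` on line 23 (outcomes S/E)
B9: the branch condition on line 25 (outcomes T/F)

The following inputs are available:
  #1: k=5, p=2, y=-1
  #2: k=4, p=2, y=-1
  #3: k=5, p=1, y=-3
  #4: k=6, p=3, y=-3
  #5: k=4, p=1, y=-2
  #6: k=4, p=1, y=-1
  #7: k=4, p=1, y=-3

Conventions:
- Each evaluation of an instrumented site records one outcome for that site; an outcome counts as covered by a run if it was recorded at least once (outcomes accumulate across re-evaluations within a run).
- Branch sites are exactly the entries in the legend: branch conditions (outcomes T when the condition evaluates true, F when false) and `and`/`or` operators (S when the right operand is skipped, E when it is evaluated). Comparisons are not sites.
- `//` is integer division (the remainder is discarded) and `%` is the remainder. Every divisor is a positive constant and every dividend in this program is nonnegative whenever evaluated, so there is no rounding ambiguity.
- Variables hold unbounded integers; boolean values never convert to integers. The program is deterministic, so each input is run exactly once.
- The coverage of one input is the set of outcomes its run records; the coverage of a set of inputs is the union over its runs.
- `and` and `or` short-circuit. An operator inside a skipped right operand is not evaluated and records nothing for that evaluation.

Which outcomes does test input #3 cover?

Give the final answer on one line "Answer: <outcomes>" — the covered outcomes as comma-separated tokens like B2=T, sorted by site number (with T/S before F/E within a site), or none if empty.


Tracing the run of input #3 (k=5, p=1, y=-3):
  B1->T, B5->E, B4->T, B7->E, B8->S, B6->F, B9->T
deduplicating events, the covered set is: B1=T, B4=T, B5=E, B6=F, B7=E, B8=S, B9=T
Answer: B1=T, B4=T, B5=E, B6=F, B7=E, B8=S, B9=T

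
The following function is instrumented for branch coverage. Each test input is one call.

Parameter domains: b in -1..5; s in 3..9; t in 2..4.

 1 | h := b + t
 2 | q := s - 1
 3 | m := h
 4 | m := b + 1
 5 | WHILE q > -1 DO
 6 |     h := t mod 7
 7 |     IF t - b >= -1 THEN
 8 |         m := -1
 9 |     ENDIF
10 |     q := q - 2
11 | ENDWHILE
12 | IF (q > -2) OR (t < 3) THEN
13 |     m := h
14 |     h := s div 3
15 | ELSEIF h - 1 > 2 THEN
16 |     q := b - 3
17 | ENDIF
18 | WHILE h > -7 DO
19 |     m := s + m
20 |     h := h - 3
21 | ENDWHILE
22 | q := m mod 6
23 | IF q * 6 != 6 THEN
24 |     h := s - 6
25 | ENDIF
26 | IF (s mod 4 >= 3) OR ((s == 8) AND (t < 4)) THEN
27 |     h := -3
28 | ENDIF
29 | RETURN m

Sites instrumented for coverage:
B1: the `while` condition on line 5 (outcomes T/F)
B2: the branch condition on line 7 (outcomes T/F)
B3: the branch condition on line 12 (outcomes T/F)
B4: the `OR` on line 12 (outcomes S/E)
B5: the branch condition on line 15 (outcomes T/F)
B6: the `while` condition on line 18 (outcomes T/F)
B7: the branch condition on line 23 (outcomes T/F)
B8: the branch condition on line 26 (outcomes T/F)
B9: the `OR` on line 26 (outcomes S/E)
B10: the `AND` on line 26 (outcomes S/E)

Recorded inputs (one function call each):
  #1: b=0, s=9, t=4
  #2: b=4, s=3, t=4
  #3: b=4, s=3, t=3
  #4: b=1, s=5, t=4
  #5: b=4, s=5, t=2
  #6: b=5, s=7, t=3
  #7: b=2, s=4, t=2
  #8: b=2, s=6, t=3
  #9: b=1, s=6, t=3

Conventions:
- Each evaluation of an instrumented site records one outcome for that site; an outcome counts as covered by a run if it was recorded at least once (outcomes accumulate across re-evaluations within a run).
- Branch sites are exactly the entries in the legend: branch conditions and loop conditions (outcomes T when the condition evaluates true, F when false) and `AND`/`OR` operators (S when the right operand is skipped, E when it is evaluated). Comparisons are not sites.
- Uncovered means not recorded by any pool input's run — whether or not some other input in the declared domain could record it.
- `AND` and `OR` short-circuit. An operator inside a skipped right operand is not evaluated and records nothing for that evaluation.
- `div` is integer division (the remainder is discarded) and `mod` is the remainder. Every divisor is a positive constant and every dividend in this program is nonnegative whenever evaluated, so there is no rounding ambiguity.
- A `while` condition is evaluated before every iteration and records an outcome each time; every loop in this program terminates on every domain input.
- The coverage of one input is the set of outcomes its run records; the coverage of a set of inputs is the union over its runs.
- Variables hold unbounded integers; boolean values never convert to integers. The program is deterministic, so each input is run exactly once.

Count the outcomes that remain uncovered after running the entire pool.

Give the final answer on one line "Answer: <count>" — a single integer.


input #1, b=0, s=9, t=4: events B1->T, B2->T, B1->T, B2->T, B1->T, B2->T, B1->T, B2->T, B1->T, B2->T, B1->F, B4->E, B3->F, B5->T, ...; outcomes B1=T, B1=F, B2=T, B3=F, B4=E, B5=T, B6=T, B6=F, B7=T, B8=F, B9=E, B10=S
input #2, b=4, s=3, t=4: events B1->T, B2->T, B1->T, B2->T, B1->F, B4->E, B3->F, B5->T, B6->T, B6->T, B6->T, B6->T, B6->F, B7->T, ...; outcomes B1=T, B1=F, B2=T, B3=F, B4=E, B5=T, B6=T, B6=F, B7=T, B8=T, B9=S
input #3, b=4, s=3, t=3: events B1->T, B2->T, B1->T, B2->T, B1->F, B4->E, B3->F, B5->F, B6->T, B6->T, B6->T, B6->T, B6->F, B7->T, ...; outcomes B1=T, B1=F, B2=T, B3=F, B4=E, B5=F, B6=T, B6=F, B7=T, B8=T, B9=S
input #4, b=1, s=5, t=4: events B1->T, B2->T, B1->T, B2->T, B1->T, B2->T, B1->F, B4->E, B3->F, B5->T, B6->T, B6->T, B6->T, B6->T, ...; outcomes B1=T, B1=F, B2=T, B3=F, B4=E, B5=T, B6=T, B6=F, B7=F, B8=F, B9=E, B10=S
input #5, b=4, s=5, t=2: events B1->T, B2->F, B1->T, B2->F, B1->T, B2->F, B1->F, B4->E, B3->T, B6->T, B6->T, B6->T, B6->F, B7->T, ...; outcomes B1=T, B1=F, B2=F, B3=T, B4=E, B6=T, B6=F, B7=T, B8=F, B9=E, B10=S
input #6, b=5, s=7, t=3: events B1->T, B2->F, B1->T, B2->F, B1->T, B2->F, B1->T, B2->F, B1->F, B4->E, B3->F, B5->F, B6->T, B6->T, ...; outcomes B1=T, B1=F, B2=F, B3=F, B4=E, B5=F, B6=T, B6=F, B7=T, B8=T, B9=S
input #7, b=2, s=4, t=2: events B1->T, B2->T, B1->T, B2->T, B1->F, B4->S, B3->T, B6->T, B6->T, B6->T, B6->F, B7->T, B9->E, B10->S, ...; outcomes B1=T, B1=F, B2=T, B3=T, B4=S, B6=T, B6=F, B7=T, B8=F, B9=E, B10=S
input #8, b=2, s=6, t=3: events B1->T, B2->T, B1->T, B2->T, B1->T, B2->T, B1->F, B4->S, B3->T, B6->T, B6->T, B6->T, B6->F, B7->T, ...; outcomes B1=T, B1=F, B2=T, B3=T, B4=S, B6=T, B6=F, B7=T, B8=F, B9=E, B10=S
input #9, b=1, s=6, t=3: events B1->T, B2->T, B1->T, B2->T, B1->T, B2->T, B1->F, B4->S, B3->T, B6->T, B6->T, B6->T, B6->F, B7->T, ...; outcomes B1=T, B1=F, B2=T, B3=T, B4=S, B6=T, B6=F, B7=T, B8=F, B9=E, B10=S
union over the pool: B1=T, B1=F, B2=T, B2=F, B3=T, B3=F, B4=S, B4=E, B5=T, B5=F, B6=T, B6=F, B7=T, B7=F, B8=T, B8=F, B9=S, B9=E, B10=S
uncovered (1 of 20): B10=E
Answer: 1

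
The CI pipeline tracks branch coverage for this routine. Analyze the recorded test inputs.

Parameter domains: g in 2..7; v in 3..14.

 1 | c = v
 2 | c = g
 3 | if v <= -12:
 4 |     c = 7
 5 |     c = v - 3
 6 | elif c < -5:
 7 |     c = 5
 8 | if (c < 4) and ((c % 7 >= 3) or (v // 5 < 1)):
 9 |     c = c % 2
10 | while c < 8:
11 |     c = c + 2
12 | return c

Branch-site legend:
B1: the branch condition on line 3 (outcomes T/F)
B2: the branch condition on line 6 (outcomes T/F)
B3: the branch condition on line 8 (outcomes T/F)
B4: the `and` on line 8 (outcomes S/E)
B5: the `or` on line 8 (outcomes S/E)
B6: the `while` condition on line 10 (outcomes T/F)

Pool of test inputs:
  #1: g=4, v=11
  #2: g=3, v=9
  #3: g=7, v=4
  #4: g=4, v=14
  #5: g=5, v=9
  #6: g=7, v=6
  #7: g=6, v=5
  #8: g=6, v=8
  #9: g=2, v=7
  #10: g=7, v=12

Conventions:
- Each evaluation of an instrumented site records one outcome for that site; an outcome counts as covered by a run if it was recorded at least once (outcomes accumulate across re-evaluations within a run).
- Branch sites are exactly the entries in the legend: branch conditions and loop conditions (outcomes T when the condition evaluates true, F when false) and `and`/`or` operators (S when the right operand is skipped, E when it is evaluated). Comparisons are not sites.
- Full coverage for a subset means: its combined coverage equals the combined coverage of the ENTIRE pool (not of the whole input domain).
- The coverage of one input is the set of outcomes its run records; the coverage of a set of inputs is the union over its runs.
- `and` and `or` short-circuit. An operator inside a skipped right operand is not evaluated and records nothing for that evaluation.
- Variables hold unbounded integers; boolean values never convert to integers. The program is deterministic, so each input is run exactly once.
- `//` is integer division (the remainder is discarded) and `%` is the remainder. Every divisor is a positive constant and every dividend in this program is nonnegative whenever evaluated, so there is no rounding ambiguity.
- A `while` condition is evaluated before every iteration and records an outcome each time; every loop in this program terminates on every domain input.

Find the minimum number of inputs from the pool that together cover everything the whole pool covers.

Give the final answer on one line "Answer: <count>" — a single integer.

run #1 (g=4, v=11) records B1=F, B2=F, B3=F, B4=S, B6=T, B6=F
run #2 (g=3, v=9) records B1=F, B2=F, B3=T, B4=E, B5=S, B6=T, B6=F
run #3 (g=7, v=4) records B1=F, B2=F, B3=F, B4=S, B6=T, B6=F
run #4 (g=4, v=14) records B1=F, B2=F, B3=F, B4=S, B6=T, B6=F
run #5 (g=5, v=9) records B1=F, B2=F, B3=F, B4=S, B6=T, B6=F
run #6 (g=7, v=6) records B1=F, B2=F, B3=F, B4=S, B6=T, B6=F
run #7 (g=6, v=5) records B1=F, B2=F, B3=F, B4=S, B6=T, B6=F
run #8 (g=6, v=8) records B1=F, B2=F, B3=F, B4=S, B6=T, B6=F
run #9 (g=2, v=7) records B1=F, B2=F, B3=F, B4=E, B5=E, B6=T, B6=F
run #10 (g=7, v=12) records B1=F, B2=F, B3=F, B4=S, B6=T, B6=F
pool-wide coverage (10 outcomes): B1=F, B2=F, B3=T, B3=F, B4=S, B4=E, B5=S, B5=E, B6=T, B6=F
checked all size-1 subsets: none covers 10 outcomes (max 7/10)
checked all size-2 subsets: none covers 10 outcomes (max 9/10)
inputs {1, 2, 9} (size 3) cover everything; no size-3 subset with a lexicographically smaller index list covers all 10

Answer: 3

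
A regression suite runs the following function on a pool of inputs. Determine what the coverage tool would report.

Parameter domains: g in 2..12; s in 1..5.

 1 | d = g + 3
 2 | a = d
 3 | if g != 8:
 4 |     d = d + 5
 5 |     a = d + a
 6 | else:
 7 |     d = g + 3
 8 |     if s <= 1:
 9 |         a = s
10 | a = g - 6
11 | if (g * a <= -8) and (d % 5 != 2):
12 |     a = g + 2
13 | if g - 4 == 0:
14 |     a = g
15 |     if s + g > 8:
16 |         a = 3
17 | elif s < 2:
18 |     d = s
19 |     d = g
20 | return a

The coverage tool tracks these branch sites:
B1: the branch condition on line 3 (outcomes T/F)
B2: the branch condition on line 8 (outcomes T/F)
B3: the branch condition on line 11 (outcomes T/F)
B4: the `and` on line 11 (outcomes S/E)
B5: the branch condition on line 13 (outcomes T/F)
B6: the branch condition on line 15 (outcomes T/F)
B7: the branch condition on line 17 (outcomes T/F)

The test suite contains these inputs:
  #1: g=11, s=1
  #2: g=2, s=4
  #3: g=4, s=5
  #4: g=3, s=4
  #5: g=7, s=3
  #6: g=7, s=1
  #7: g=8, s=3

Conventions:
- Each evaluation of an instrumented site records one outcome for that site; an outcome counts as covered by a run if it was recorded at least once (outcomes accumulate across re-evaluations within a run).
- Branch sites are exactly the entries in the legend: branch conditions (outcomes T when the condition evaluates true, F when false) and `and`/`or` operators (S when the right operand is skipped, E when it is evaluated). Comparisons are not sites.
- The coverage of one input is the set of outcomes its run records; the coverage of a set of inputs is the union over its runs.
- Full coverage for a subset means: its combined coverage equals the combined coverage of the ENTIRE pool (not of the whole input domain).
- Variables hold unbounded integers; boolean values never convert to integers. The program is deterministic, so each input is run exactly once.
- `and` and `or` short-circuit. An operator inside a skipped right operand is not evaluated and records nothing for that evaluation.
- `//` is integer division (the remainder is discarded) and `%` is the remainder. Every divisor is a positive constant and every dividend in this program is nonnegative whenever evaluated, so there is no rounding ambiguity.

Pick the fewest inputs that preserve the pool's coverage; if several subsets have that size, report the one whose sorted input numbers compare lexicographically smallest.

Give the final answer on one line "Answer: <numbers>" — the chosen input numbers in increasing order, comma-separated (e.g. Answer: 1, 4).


test 1 (g=11, s=1) fires B1->T, B4->S, B3->F, B5->F, B7->T; hits B1=T, B3=F, B4=S, B5=F, B7=T
test 2 (g=2, s=4) fires B1->T, B4->E, B3->T, B5->F, B7->F; hits B1=T, B3=T, B4=E, B5=F, B7=F
test 3 (g=4, s=5) fires B1->T, B4->E, B3->F, B5->T, B6->T; hits B1=T, B3=F, B4=E, B5=T, B6=T
test 4 (g=3, s=4) fires B1->T, B4->E, B3->T, B5->F, B7->F; hits B1=T, B3=T, B4=E, B5=F, B7=F
test 5 (g=7, s=3) fires B1->T, B4->S, B3->F, B5->F, B7->F; hits B1=T, B3=F, B4=S, B5=F, B7=F
test 6 (g=7, s=1) fires B1->T, B4->S, B3->F, B5->F, B7->T; hits B1=T, B3=F, B4=S, B5=F, B7=T
test 7 (g=8, s=3) fires B1->F, B2->F, B4->S, B3->F, B5->F, B7->F; hits B1=F, B2=F, B3=F, B4=S, B5=F, B7=F
pool-wide coverage (12 outcomes): B1=T, B1=F, B2=F, B3=T, B3=F, B4=S, B4=E, B5=T, B5=F, B6=T, B7=T, B7=F
checked all size-1 subsets: none covers 12 outcomes (max 6/12)
checked all size-2 subsets: none covers 12 outcomes (max 10/12)
checked all size-3 subsets: none covers 12 outcomes (max 11/12)
at size 4, {1, 2, 3, 7} reaches all 12 outcomes; every lexicographically earlier size-4 subset fails
Answer: 1, 2, 3, 7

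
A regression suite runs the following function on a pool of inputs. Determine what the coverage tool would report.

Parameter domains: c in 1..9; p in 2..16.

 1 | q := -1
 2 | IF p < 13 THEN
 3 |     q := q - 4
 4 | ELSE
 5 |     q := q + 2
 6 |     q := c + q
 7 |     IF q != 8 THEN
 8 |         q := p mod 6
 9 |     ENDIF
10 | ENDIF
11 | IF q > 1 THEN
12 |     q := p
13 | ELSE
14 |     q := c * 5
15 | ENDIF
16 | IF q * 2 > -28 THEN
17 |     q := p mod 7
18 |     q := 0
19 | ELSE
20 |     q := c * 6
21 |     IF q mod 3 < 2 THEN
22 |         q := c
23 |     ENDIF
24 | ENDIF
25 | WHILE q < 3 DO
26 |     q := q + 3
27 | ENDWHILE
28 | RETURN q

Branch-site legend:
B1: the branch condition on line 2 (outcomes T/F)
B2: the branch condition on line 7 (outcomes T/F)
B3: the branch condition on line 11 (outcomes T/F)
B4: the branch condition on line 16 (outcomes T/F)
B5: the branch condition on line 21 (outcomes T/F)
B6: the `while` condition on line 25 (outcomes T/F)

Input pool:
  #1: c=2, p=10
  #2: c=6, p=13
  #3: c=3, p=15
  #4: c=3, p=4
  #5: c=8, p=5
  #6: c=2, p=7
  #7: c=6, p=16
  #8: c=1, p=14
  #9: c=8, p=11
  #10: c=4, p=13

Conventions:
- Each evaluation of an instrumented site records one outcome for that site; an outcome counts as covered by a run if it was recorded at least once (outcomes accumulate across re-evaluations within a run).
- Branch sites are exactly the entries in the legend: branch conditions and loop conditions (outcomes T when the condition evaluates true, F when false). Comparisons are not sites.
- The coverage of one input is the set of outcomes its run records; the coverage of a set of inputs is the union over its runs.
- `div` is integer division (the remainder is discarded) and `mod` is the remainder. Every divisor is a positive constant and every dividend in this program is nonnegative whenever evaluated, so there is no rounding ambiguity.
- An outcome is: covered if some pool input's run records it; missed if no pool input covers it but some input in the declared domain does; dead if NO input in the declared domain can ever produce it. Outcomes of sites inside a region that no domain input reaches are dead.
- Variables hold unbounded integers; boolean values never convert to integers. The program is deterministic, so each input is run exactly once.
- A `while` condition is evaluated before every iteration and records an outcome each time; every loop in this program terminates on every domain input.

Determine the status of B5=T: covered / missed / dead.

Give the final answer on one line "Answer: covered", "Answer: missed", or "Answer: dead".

no pool input records B5=T
checking all 135 inputs in the declared domain: B5=T is never recorded -> dead

Answer: dead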